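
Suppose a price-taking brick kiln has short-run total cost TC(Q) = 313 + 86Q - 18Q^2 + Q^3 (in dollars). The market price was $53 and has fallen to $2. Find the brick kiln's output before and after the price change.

AVC = 86 - 18Q + Q^2, minimized at Q = 9 where min AVC = $5. MC = 86 - 36Q + 3Q^2.
With P = $53 above the shutdown price, P = MC gives Q = 11.
At P = $2 < min AVC = $5, price no longer covers variable cost at any output, so the firm shuts down: Q = 0.

Output falls from 11 to 0 (the firm shuts down)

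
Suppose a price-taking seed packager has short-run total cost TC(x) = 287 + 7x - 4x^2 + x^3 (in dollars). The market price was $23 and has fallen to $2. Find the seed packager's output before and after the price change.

Output falls from 4 to 0 (the firm shuts down)

AVC = 7 - 4x + x^2, minimized at x = 2 where min AVC = $3. MC = 7 - 8x + 3x^2.
At P = $23 ≥ min AVC, set P = MC on the rising branch: x = 4.
At P = $2 < min AVC = $3, price no longer covers variable cost at any output, so the firm shuts down: x = 0.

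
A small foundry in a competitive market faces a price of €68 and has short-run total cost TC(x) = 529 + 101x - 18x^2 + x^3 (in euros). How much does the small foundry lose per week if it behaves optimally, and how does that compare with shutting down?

Profit = -€45 at x = 11

AVC = 101 - 18x + x^2 has its minimum €20 at x = 9; price €68 clears that bar, so the firm operates.
With MC = 101 - 36x + 3x^2, P = MC on the upward-sloping part at x* = 11.
TR = 68·11 = 748. TC = 529 + 264 = 793. Profit = 748 − 793 = -€45.
Shutting down would mean losing the fixed cost of €529, so operating at a loss of €45 is better by €484.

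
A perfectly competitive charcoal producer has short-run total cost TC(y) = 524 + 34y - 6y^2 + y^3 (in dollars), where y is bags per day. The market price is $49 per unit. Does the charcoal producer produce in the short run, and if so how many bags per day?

Produce at y = 5

Strip out fixed cost: VC = 34y - 6y^2 + y^3. Then AVC = 34 - 6y + y^2 and MC = 34 - 12y + 3y^2.
AVC hits its minimum where MC = AVC, at y = 3, giving min AVC = 34 - 6·3 + 3^2 = $25.
Since P = $49 ≥ min AVC = $25, price covers variable cost and the firm should produce.
Set P = MC: 49 = 34 - 12y + 3y^2 → -15 - 12y + 3y^2 = 0. The roots are y = -1 and y = 5; the profit-maximizing output is on the rising part of MC, so y* = 5.
Check: AVC at y = 5 is $29 ≤ P, so revenue covers variable cost.
Profit = P·y − TC = 49·5 − 669 = -$424, a loss, but smaller than the $524 fixed cost the firm would lose by shutting down.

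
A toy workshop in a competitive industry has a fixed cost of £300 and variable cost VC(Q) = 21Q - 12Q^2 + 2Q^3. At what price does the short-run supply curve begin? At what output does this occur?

£3 per unit, at Q = 3

The firm shuts down when price falls below the minimum of average variable cost. AVC = VC/Q = 21 - 12Q + 2Q^2.
dAVC/dQ = -12 + 4Q = 0 gives Q = 3. min AVC = 21 - 12·3 + 2·3^2 = 3.
So the shutdown price is £3.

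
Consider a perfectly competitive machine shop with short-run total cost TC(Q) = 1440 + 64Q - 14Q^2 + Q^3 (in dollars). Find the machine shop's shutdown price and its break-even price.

Shutdown price = min AVC. AVC = 64 - 14Q + Q^2, with vertex at Q = 7 and minimum $15.
ATC = 1440/Q + 64 - 14Q + Q^2. Setting dATC/dQ = −1440/Q^2 − 14 + 2Q = 0 gives Q = 12 (since 2·12^3 − 14·12^2 = 1440).
min ATC = 1440/12 + 64 − 14·12 + 12^2 = $160. That is the break-even price.
For $15 ≤ P < $160 the firm produces at a loss; below $15 it shuts down.

Shutdown price = $15; break-even price = $160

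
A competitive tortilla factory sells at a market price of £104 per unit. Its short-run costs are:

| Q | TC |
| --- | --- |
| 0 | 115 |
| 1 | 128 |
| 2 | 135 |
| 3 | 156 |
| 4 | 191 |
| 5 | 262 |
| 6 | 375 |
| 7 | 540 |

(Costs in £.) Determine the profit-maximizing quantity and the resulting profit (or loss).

Q = 5; profit = £258

Profit at each row (π = 104Q − TC): Q=0: -115; Q=1: -24; Q=2: 73; Q=3: 156; Q=4: 225; Q=5: 258; Q=6: 249; Q=7: 188.
Profit is maximized at Q = 5. AVC there is 147/5 = £29.40 ≤ P, so producing beats shutting down (which would give -£115).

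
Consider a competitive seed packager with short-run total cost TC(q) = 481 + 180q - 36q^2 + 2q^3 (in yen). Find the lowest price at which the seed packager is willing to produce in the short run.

Short-run supply begins at min AVC. From VC = 180q - 36q^2 + 2q^3, AVC = 180 - 36q + 2q^2.
At the minimum of AVC, MC = AVC. MC = 180 - 72q + 6q^2; setting MC = AVC gives 4q^2 - 36q = 0, so q = 9. min AVC = 18.
So the shutdown price is ¥18.

¥18 per unit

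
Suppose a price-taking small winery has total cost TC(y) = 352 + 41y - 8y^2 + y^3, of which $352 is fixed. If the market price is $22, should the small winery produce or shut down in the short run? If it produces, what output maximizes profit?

Variable cost is VC = 41y - 8y^2 + y^3, so AVC = VC/y = 41 - 8y + y^2 and MC = dTC/dy = 41 - 16y + 3y^2.
AVC is minimized where dAVC/dy = -8 + 2y = 0, at y = 4; min AVC = 41 - 8·4 + 4^2 = $25.
Since P = $22 < min AVC = $25, price fails to cover variable cost at any output.
Shutting down limits the loss to fixed cost, $352.

Shut down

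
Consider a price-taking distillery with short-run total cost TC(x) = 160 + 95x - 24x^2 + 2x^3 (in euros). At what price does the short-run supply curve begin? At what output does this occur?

Short-run supply begins at min AVC. From VC = 95x - 24x^2 + 2x^3, AVC = 95 - 24x + 2x^2.
dAVC/dx = -24 + 4x = 0 gives x = 6. min AVC = 95 - 24·6 + 2·6^2 = 23.
So the shutdown price is €23.

€23 per unit, at x = 6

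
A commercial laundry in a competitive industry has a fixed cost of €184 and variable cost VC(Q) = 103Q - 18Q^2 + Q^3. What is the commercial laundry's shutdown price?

The firm shuts down when price falls below the minimum of average variable cost. AVC = VC/Q = 103 - 18Q + Q^2.
At the minimum of AVC, MC = AVC. MC = 103 - 36Q + 3Q^2; setting MC = AVC gives 2Q^2 - 18Q = 0, so Q = 9. min AVC = 22.
So the shutdown price is €22.

€22 per unit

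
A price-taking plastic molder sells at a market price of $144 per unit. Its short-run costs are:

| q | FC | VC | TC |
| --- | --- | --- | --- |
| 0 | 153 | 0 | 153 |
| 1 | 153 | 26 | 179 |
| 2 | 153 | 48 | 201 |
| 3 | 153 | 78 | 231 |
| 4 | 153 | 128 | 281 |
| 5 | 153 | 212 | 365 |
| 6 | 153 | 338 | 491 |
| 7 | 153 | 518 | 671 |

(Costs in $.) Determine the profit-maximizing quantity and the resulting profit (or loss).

q = 6; profit = $373

Compute π = P·q − TC at each output: q=0: -153; q=1: -35; q=2: 87; q=3: 201; q=4: 295; q=5: 355; q=6: 373; q=7: 337.
Profit is maximized at q = 6. AVC there is 338/6 = $56.33 ≤ P, so producing beats shutting down (which would give -$153).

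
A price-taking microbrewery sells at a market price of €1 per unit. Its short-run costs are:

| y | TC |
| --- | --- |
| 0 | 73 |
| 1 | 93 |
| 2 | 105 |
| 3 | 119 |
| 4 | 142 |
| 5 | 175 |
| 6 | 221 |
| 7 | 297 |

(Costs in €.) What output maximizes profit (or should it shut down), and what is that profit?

y = 0 (shut down); profit = -€73

Compute π = P·y − TC at each output: y=0: -73; y=1: -92; y=2: -103; y=3: -116; y=4: -138; y=5: -170; y=6: -215; y=7: -290.
Profit is highest at y = 0. Equivalently, the lowest AVC in the table is 46/3 ≈ €15.33 at y = 3, and P = €1 falls below it — price never covers variable cost, so the firm shuts down and loses only its fixed cost.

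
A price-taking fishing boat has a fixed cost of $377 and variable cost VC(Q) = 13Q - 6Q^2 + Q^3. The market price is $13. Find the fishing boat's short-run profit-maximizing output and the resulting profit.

Profit = -$345 at Q = 4

AVC = 13 - 6Q + Q^2; min AVC = $4 at Q = 3. Since P = $13 ≥ min AVC, the firm produces.
With MC = 13 - 12Q + 3Q^2, P = MC on the upward-sloping part at Q* = 4.
TR = 13·4 = 52. TC = 377 + 20 = 397. Profit = 52 − 397 = -$345.
That loss of $345 beats the $377 the firm would lose by shutting down; producing recovers $32 of fixed cost.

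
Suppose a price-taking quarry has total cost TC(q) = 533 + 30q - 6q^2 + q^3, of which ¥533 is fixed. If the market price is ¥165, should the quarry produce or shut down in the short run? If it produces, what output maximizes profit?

From TC, MC = TC'(q) = 30 - 12q + 3q^2 and AVC = VC/q = 30 - 6q + q^2.
AVC is minimized where dAVC/dq = -6 + 2q = 0, at q = 3; min AVC = 30 - 6·3 + 3^2 = ¥21.
Because ¥165 ≥ ¥21, revenue can cover variable cost; the firm operates.
P = MC gives -135 - 12q + 3q^2 = 0, with roots -5 and 9. Take the larger (rising MC): q* = 9.
Check: AVC at q = 9 is ¥57 ≤ P, so revenue covers variable cost.
Profit = P·q − TC = 165·9 − 1046 = ¥439.

Produce at q = 9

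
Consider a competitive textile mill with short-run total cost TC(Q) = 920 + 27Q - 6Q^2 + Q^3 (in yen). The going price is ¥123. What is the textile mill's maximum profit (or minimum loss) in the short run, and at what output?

AVC = 27 - 6Q + Q^2; min AVC = ¥18 at Q = 3. Since P = ¥123 ≥ min AVC, the firm produces.
With MC = 27 - 12Q + 3Q^2, P = MC on the upward-sloping part at Q* = 8.
TR = 123·8 = 984. TC = 920 + 344 = 1264. Profit = 984 − 1264 = -¥280.
That loss of ¥280 beats the ¥920 the firm would lose by shutting down; producing recovers ¥640 of fixed cost.

Profit = -¥280 at Q = 8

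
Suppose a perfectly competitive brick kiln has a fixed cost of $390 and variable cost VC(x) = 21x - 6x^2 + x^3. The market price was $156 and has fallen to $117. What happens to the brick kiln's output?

Output falls from 9 to 8

AVC = 21 - 6x + x^2, minimized at x = 3 where min AVC = $12. MC = 21 - 12x + 3x^2.
At P = $156 ≥ min AVC, set P = MC on the rising branch: x = 9.
At P = $117 ≥ min AVC, set P = MC: x = 8. The firm stays open but cuts output.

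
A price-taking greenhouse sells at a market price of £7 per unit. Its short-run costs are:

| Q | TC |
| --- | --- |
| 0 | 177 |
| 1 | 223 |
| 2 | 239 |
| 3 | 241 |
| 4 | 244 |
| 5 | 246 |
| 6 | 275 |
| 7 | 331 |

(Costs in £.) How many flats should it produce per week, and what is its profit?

Q = 0 (shut down); profit = -£177

Compute π = P·Q − TC at each output: Q=0: -177; Q=1: -216; Q=2: -225; Q=3: -220; Q=4: -216; Q=5: -211; Q=6: -233; Q=7: -282.
Profit is highest at Q = 0. Equivalently, the lowest AVC in the table is 69/5 ≈ £13.80 at Q = 5, and P = £7 falls below it — price never covers variable cost, so the firm shuts down and loses only its fixed cost.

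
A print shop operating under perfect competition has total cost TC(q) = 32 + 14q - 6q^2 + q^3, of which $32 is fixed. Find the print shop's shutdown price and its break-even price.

Shutdown price = $5; break-even price = $14

AVC = 14 - 6q + q^2; minimized at q = 3, giving min AVC = $5. That is the shutdown price.
ATC = 32/q + 14 - 6q + q^2. Setting dATC/dq = −32/q^2 − 6 + 2q = 0 gives q = 4 (since 2·4^3 − 6·4^2 = 32).
min ATC = 32/4 + 14 − 6·4 + 4^2 = $14. That is the break-even price.
Between these two prices the firm operates at a loss; above $14 it earns a profit.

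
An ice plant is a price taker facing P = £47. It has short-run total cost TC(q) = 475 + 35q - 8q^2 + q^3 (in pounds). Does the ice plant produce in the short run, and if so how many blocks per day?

Strip out fixed cost: VC = 35q - 8q^2 + q^3. Then AVC = 35 - 8q + q^2 and MC = 35 - 16q + 3q^2.
The AVC parabola has its vertex at q = 8/2 = 4, where AVC = 35 - 8·4 + 4^2 = £19.
Since P = £47 ≥ min AVC = £19, price covers variable cost and the firm should produce.
P = MC gives -12 - 16q + 3q^2 = 0, with roots -2/3 and 6. Take the larger (rising MC): q* = 6.
Check: AVC at q = 6 is £23 ≤ P, so revenue covers variable cost.
Profit = P·q − TC = 47·6 − 613 = -£331, a loss, but smaller than the £475 fixed cost the firm would lose by shutting down.

Produce at q = 6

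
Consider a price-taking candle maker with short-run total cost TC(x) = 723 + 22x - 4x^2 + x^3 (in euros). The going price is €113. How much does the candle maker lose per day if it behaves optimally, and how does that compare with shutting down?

AVC = 22 - 4x + x^2 has its minimum €18 at x = 2; price €113 clears that bar, so the firm operates.
With MC = 22 - 8x + 3x^2, P = MC on the upward-sloping part at x* = 7.
TR = 113·7 = 791. TC = 723 + 301 = 1024. Profit = 791 − 1024 = -€233.
Shutting down would mean losing the fixed cost of €723, so operating at a loss of €233 is better by €490.

Profit = -€233 at x = 7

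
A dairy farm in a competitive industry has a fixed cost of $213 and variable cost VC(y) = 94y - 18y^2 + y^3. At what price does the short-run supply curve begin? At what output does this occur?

The shutdown price is the minimum of AVC. VC = 94y - 18y^2 + y^3, so AVC = 94 - 18y + y^2.
At the minimum of AVC, MC = AVC. MC = 94 - 36y + 3y^2; setting MC = AVC gives 2y^2 - 18y = 0, so y = 9. min AVC = 13.
So the shutdown price is $13.

$13 per unit, at y = 9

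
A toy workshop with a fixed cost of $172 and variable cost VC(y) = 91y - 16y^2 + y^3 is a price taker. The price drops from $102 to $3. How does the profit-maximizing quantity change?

Output falls from 11 to 0 (the firm shuts down)

MC = 91 - 32y + 3y^2; the shutdown threshold is min AVC = $27 (at y = 8).
With P = $102 above the shutdown price, P = MC gives y = 11.
At P = $3 < min AVC = $27, price no longer covers variable cost at any output, so the firm shuts down: y = 0.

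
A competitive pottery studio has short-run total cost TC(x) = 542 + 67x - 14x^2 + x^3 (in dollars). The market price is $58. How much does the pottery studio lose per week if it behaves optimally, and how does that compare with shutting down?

AVC = 67 - 14x + x^2; min AVC = $18 at x = 7. Since P = $58 ≥ min AVC, the firm produces.
MC = 67 - 28x + 3x^2. Setting P = MC and taking the root on the rising branch gives x* = 9.
TR = 58·9 = 522. TC = 542 + 198 = 740. Profit = 522 − 740 = -$218.
That loss of $218 beats the $542 the firm would lose by shutting down; producing recovers $324 of fixed cost.

Profit = -$218 at x = 9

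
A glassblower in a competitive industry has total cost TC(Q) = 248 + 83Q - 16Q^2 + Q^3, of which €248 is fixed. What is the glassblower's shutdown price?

The shutdown price is the minimum of AVC. VC = 83Q - 16Q^2 + Q^3, so AVC = 83 - 16Q + Q^2.
dAVC/dQ = -16 + 2Q = 0 gives Q = 8. min AVC = 83 - 16·8 + 8^2 = 19.
The firm shuts down for any P below €19.

€19 per unit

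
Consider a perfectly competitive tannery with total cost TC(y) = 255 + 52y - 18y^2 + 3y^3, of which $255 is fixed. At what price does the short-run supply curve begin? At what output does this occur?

$25 per unit, at y = 3

The shutdown price is the minimum of AVC. VC = 52y - 18y^2 + 3y^3, so AVC = 52 - 18y + 3y^2.
At the minimum of AVC, MC = AVC. MC = 52 - 36y + 9y^2; setting MC = AVC gives 6y^2 - 18y = 0, so y = 3. min AVC = 25.
For P < $25 the firm produces nothing.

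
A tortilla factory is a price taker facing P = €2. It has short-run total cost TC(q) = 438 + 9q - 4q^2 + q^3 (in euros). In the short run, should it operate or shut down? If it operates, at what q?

Strip out fixed cost: VC = 9q - 4q^2 + q^3. Then AVC = 9 - 4q + q^2 and MC = 9 - 8q + 3q^2.
AVC hits its minimum where MC = AVC, at q = 2, giving min AVC = 9 - 4·2 + 2^2 = €5.
Since P = €2 < min AVC = €5, price fails to cover variable cost at any output.
Shutting down limits the loss to fixed cost, €438.

Shut down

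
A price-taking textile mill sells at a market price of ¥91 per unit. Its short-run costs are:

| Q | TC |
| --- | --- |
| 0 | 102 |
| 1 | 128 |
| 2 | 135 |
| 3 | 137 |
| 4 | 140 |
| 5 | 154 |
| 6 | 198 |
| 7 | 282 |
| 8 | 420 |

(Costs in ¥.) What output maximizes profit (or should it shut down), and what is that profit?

Tabulate TR − TC: Q=0: -102; Q=1: -37; Q=2: 47; Q=3: 136; Q=4: 224; Q=5: 301; Q=6: 348; Q=7: 355; Q=8: 308.
Profit is maximized at Q = 7. AVC there is 180/7 = ¥25.71 ≤ P, so producing beats shutting down (which would give -¥102).

Q = 7; profit = ¥355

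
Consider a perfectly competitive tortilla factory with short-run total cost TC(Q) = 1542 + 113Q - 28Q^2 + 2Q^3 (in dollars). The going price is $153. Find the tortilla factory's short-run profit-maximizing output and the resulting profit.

AVC = 113 - 28Q + 2Q^2; min AVC = $15 at Q = 7. Since P = $153 ≥ min AVC, the firm produces.
With MC = 113 - 56Q + 6Q^2, P = MC on the upward-sloping part at Q* = 10.
TR = 153·10 = 1530. TC = 1542 + 330 = 1872. Profit = 1530 − 1872 = -$342.
Shutting down would mean losing the fixed cost of $1542, so operating at a loss of $342 is better by $1200.

Profit = -$342 at Q = 10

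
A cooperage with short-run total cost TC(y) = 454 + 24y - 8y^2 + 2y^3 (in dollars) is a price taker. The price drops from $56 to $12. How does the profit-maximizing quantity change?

Output falls from 4 to 0 (the firm shuts down)

MC = 24 - 16y + 6y^2; the shutdown threshold is min AVC = $16 (at y = 2).
With P = $56 above the shutdown price, P = MC gives y = 4.
At P = $12 < min AVC = $16, price no longer covers variable cost at any output, so the firm shuts down: y = 0.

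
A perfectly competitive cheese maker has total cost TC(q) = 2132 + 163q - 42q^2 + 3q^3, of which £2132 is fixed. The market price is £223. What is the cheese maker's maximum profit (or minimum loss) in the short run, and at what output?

AVC = 163 - 42q + 3q^2 has its minimum £16 at q = 7; price £223 clears that bar, so the firm operates.
MC = 163 - 84q + 9q^2. Setting P = MC and taking the root on the rising branch gives q* = 10.
TR = 223·10 = 2230. TC = 2132 + 430 = 2562. Profit = 2230 − 2562 = -£332.
Shutting down would mean losing the fixed cost of £2132, so operating at a loss of £332 is better by £1800.

Profit = -£332 at q = 10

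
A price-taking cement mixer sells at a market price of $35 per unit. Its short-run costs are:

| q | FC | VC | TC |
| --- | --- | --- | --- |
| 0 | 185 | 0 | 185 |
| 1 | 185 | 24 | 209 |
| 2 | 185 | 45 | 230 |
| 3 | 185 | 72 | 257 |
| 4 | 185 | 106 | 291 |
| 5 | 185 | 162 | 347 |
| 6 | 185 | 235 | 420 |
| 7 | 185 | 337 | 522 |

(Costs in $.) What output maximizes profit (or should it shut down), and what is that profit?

Tabulate TR − TC: q=0: -185; q=1: -174; q=2: -160; q=3: -152; q=4: -151; q=5: -172; q=6: -210; q=7: -277.
Profit is maximized at q = 4. AVC there is 106/4 = $26.50 ≤ P, so producing beats shutting down (which would give -$185).

q = 4; profit = -$151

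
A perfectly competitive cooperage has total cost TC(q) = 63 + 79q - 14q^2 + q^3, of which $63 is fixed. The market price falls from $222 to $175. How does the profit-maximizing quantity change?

AVC = 79 - 14q + q^2, minimized at q = 7 where min AVC = $30. MC = 79 - 28q + 3q^2.
At P = $222 ≥ min AVC, set P = MC on the rising branch: q = 13.
At P = $175 ≥ min AVC, set P = MC: q = 12. The firm stays open but cuts output.

Output falls from 13 to 12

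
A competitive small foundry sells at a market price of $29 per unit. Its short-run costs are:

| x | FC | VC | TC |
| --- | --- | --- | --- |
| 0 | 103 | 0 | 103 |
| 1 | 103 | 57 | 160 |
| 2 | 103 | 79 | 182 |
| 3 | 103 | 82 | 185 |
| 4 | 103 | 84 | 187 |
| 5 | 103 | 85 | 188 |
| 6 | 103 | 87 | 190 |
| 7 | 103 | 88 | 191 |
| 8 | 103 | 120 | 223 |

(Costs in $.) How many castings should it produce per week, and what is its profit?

x = 7; profit = $12

Compute π = P·x − TC at each output: x=0: -103; x=1: -131; x=2: -124; x=3: -98; x=4: -71; x=5: -43; x=6: -16; x=7: 12; x=8: 9.
Profit is maximized at x = 7. AVC there is 88/7 = $12.57 ≤ P, so producing beats shutting down (which would give -$103).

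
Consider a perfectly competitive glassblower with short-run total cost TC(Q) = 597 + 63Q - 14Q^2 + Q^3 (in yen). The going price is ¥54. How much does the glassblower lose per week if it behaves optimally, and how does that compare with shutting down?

AVC = 63 - 14Q + Q^2; min AVC = ¥14 at Q = 7. Since P = ¥54 ≥ min AVC, the firm produces.
With MC = 63 - 28Q + 3Q^2, P = MC on the upward-sloping part at Q* = 9.
TR = 54·9 = 486. TC = 597 + 162 = 759. Profit = 486 − 759 = -¥273.
Shutting down would mean losing the fixed cost of ¥597, so operating at a loss of ¥273 is better by ¥324.

Profit = -¥273 at Q = 9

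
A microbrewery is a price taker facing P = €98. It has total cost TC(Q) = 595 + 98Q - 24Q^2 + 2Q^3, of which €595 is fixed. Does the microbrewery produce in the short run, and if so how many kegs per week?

From TC, MC = TC'(Q) = 98 - 48Q + 6Q^2 and AVC = VC/Q = 98 - 24Q + 2Q^2.
AVC hits its minimum where MC = AVC, at Q = 6, giving min AVC = 98 - 24·6 + 2·6^2 = €26.
Because €98 ≥ €26, revenue can cover variable cost; the firm operates.
Set P = MC: 98 = 98 - 48Q + 6Q^2 → -48Q + 6Q^2 = 0. The roots are Q = 0 and Q = 8; the profit-maximizing output is on the rising part of MC, so Q* = 8.
Check: AVC at Q = 8 is €34 ≤ P, so revenue covers variable cost.
Profit = P·Q − TC = 98·8 − 867 = -€83, a loss, but smaller than the €595 fixed cost the firm would lose by shutting down.

Produce at Q = 8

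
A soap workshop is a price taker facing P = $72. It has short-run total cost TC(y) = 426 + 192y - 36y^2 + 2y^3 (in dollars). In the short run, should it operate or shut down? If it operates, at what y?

Strip out fixed cost: VC = 192y - 36y^2 + 2y^3. Then AVC = 192 - 36y + 2y^2 and MC = 192 - 72y + 6y^2.
AVC is minimized where dAVC/dy = -36 + 4y = 0, at y = 9; min AVC = 192 - 36·9 + 2·9^2 = $30.
Because $72 ≥ $30, revenue can cover variable cost; the firm operates.
Set P = MC: 72 = 192 - 72y + 6y^2 → 120 - 72y + 6y^2 = 0. The roots are y = 2 and y = 10; the profit-maximizing output is on the rising part of MC, so y* = 10.
Check: AVC at y = 10 is $32 ≤ P, so revenue covers variable cost.
Profit = P·y − TC = 72·10 − 746 = -$26, a loss, but smaller than the $426 fixed cost the firm would lose by shutting down.

Produce at y = 10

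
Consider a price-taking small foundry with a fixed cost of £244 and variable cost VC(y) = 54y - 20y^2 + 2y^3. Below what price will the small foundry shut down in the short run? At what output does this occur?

£4 per unit, at y = 5

The firm shuts down when price falls below the minimum of average variable cost. AVC = VC/y = 54 - 20y + 2y^2.
dAVC/dy = -20 + 4y = 0 gives y = 5. min AVC = 54 - 20·5 + 2·5^2 = 4.
For P < £4 the firm produces nothing.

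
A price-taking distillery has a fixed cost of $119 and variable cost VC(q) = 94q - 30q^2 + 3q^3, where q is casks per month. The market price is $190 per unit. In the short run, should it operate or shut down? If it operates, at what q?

Produce at q = 8

Strip out fixed cost: VC = 94q - 30q^2 + 3q^3. Then AVC = 94 - 30q + 3q^2 and MC = 94 - 60q + 9q^2.
The AVC parabola has its vertex at q = 30/6 = 5, where AVC = 94 - 30·5 + 3·5^2 = $19.
Since P = $190 ≥ min AVC = $19, price covers variable cost and the firm should produce.
Solving P = MC: -96 - 60q + 9q^2 = 0 ⇒ q = -4/3 or 8. On the upward-sloping branch, q* = 8.
Check: AVC at q = 8 is $46 ≤ P, so revenue covers variable cost.
Profit = P·q − TC = 190·8 − 487 = $1033.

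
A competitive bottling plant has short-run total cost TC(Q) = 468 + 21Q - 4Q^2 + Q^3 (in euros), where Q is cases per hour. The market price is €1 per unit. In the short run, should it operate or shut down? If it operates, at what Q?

Shut down

From TC, MC = TC'(Q) = 21 - 8Q + 3Q^2 and AVC = VC/Q = 21 - 4Q + Q^2.
AVC is minimized where dAVC/dQ = -4 + 2Q = 0, at Q = 2; min AVC = 21 - 4·2 + 2^2 = €17.
With P < min AVC (€1 < €17), every unit sold adds to the loss.
Shutting down limits the loss to fixed cost, €468.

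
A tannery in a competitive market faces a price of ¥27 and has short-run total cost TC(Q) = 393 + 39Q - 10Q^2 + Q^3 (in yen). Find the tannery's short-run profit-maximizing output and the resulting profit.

AVC = 39 - 10Q + Q^2; min AVC = ¥14 at Q = 5. Since P = ¥27 ≥ min AVC, the firm produces.
With MC = 39 - 20Q + 3Q^2, P = MC on the upward-sloping part at Q* = 6.
TR = 27·6 = 162. TC = 393 + 90 = 483. Profit = 162 − 483 = -¥321.
By producing, the firm covers all variable cost plus ¥72 of fixed cost; shutting down would lose the full ¥393.

Profit = -¥321 at Q = 6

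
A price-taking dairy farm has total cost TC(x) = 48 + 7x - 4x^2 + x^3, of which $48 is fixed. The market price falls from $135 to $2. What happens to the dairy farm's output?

MC = 7 - 8x + 3x^2; the shutdown threshold is min AVC = $3 (at x = 2).
At P = $135 ≥ min AVC, set P = MC on the rising branch: x = 8.
At P = $2 < min AVC = $3, price no longer covers variable cost at any output, so the firm shuts down: x = 0.

Output falls from 8 to 0 (the firm shuts down)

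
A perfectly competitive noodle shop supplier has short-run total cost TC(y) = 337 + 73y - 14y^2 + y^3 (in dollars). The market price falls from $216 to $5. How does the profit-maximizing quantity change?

MC = 73 - 28y + 3y^2; the shutdown threshold is min AVC = $24 (at y = 7).
At P = $216 ≥ min AVC, set P = MC on the rising branch: y = 13.
At P = $5 < min AVC = $24, price no longer covers variable cost at any output, so the firm shuts down: y = 0.

Output falls from 13 to 0 (the firm shuts down)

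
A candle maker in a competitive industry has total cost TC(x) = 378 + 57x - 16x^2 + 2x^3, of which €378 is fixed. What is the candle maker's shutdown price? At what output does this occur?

€25 per unit, at x = 4

The shutdown price is the minimum of AVC. VC = 57x - 16x^2 + 2x^3, so AVC = 57 - 16x + 2x^2.
At the minimum of AVC, MC = AVC. MC = 57 - 32x + 6x^2; setting MC = AVC gives 4x^2 - 16x = 0, so x = 4. min AVC = 25.
The firm shuts down for any P below €25.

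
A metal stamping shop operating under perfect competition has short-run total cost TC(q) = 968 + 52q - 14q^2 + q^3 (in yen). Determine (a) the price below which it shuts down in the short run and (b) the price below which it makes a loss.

Shutdown price = ¥3; break-even price = ¥107

AVC = 52 - 14q + q^2; minimized at q = 7, giving min AVC = ¥3. That is the shutdown price.
ATC = 968/q + 52 - 14q + q^2. Setting dATC/dq = −968/q^2 − 14 + 2q = 0 gives q = 11 (since 2·11^3 − 14·11^2 = 968).
min ATC = 968/11 + 52 − 14·11 + 11^2 = ¥107. That is the break-even price.
For ¥3 ≤ P < ¥107 the firm produces at a loss; below ¥3 it shuts down.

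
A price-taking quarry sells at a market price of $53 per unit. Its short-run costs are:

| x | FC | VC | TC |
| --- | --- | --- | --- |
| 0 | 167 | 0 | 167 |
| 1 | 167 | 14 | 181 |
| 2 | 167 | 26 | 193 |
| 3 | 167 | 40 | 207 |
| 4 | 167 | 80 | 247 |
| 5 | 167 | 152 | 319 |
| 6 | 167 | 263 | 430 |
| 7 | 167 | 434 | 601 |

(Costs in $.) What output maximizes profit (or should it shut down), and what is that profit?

Profit at each row (π = 53x − TC): x=0: -167; x=1: -128; x=2: -87; x=3: -48; x=4: -35; x=5: -54; x=6: -112; x=7: -230.
Profit is maximized at x = 4. AVC there is 80/4 = $20 ≤ P, so producing beats shutting down (which would give -$167).

x = 4; profit = -$35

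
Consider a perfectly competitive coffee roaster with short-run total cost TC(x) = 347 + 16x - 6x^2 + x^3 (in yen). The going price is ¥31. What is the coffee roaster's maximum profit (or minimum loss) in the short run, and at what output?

AVC = 16 - 6x + x^2; min AVC = ¥7 at x = 3. Since P = ¥31 ≥ min AVC, the firm produces.
MC = 16 - 12x + 3x^2. Setting P = MC and taking the root on the rising branch gives x* = 5.
TR = 31·5 = 155. TC = 347 + 55 = 402. Profit = 155 − 402 = -¥247.
That loss of ¥247 beats the ¥347 the firm would lose by shutting down; producing recovers ¥100 of fixed cost.

Profit = -¥247 at x = 5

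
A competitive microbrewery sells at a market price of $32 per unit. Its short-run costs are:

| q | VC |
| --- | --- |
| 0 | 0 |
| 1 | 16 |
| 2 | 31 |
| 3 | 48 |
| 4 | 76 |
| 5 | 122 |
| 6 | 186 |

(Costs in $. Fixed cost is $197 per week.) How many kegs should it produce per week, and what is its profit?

Tabulate TR − TC: q=0: -197; q=1: -181; q=2: -164; q=3: -149; q=4: -145; q=5: -159; q=6: -191.
Profit is maximized at q = 4. AVC there is 76/4 = $19 ≤ P, so producing beats shutting down (which would give -$197).

q = 4; profit = -$145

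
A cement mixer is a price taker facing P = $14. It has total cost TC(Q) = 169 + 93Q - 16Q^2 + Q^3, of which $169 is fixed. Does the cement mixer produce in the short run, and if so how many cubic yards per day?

Shut down

Variable cost is VC = 93Q - 16Q^2 + Q^3, so AVC = VC/Q = 93 - 16Q + Q^2 and MC = dTC/dQ = 93 - 32Q + 3Q^2.
AVC hits its minimum where MC = AVC, at Q = 8, giving min AVC = 93 - 16·8 + 8^2 = $29.
With P < min AVC ($14 < $29), every unit sold adds to the loss.
Shutting down limits the loss to fixed cost, $169.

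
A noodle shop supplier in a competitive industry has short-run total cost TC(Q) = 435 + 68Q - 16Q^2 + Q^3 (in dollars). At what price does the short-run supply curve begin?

Short-run supply begins at min AVC. From VC = 68Q - 16Q^2 + Q^3, AVC = 68 - 16Q + Q^2.
dAVC/dQ = -16 + 2Q = 0 gives Q = 8. min AVC = 68 - 16·8 + 8^2 = 4.
For P < $4 the firm produces nothing.

$4 per unit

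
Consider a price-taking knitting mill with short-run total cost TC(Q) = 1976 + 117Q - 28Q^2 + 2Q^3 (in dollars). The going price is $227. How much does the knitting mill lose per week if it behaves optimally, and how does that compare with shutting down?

Profit = -$40 at Q = 11

AVC = 117 - 28Q + 2Q^2; min AVC = $19 at Q = 7. Since P = $227 ≥ min AVC, the firm produces.
MC = 117 - 56Q + 6Q^2. Setting P = MC and taking the root on the rising branch gives Q* = 11.
TR = 227·11 = 2497. TC = 1976 + 561 = 2537. Profit = 2497 − 2537 = -$40.
That loss of $40 beats the $1976 the firm would lose by shutting down; producing recovers $1936 of fixed cost.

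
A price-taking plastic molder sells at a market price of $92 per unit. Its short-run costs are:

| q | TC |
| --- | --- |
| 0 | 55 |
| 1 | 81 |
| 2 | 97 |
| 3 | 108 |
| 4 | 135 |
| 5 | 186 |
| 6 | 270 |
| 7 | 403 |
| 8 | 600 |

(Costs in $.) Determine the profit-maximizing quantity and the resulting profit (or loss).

Profit at each row (π = 92q − TC): q=0: -55; q=1: 11; q=2: 87; q=3: 168; q=4: 233; q=5: 274; q=6: 282; q=7: 241; q=8: 136.
Profit is maximized at q = 6. AVC there is 215/6 = $35.83 ≤ P, so producing beats shutting down (which would give -$55).

q = 6; profit = $282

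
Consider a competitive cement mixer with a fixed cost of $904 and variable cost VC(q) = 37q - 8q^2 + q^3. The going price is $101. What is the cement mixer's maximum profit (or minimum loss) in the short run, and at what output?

AVC = 37 - 8q + q^2 has its minimum $21 at q = 4; price $101 clears that bar, so the firm operates.
With MC = 37 - 16q + 3q^2, P = MC on the upward-sloping part at q* = 8.
TR = 101·8 = 808. TC = 904 + 296 = 1200. Profit = 808 − 1200 = -$392.
Shutting down would mean losing the fixed cost of $904, so operating at a loss of $392 is better by $512.

Profit = -$392 at q = 8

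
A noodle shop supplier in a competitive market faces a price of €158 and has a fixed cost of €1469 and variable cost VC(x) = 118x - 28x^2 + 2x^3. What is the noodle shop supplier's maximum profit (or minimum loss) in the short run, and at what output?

AVC = 118 - 28x + 2x^2; min AVC = €20 at x = 7. Since P = €158 ≥ min AVC, the firm produces.
With MC = 118 - 56x + 6x^2, P = MC on the upward-sloping part at x* = 10.
TR = 158·10 = 1580. TC = 1469 + 380 = 1849. Profit = 1580 − 1849 = -€269.
Shutting down would mean losing the fixed cost of €1469, so operating at a loss of €269 is better by €1200.

Profit = -€269 at x = 10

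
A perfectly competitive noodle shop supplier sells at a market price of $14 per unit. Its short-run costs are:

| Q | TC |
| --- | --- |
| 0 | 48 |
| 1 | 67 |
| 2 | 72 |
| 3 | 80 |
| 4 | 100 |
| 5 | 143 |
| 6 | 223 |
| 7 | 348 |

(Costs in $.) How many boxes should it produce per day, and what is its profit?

Tabulate TR − TC: Q=0: -48; Q=1: -53; Q=2: -44; Q=3: -38; Q=4: -44; Q=5: -73; Q=6: -139; Q=7: -250.
Profit is maximized at Q = 3. AVC there is 32/3 = $10.67 ≤ P, so producing beats shutting down (which would give -$48).

Q = 3; profit = -$38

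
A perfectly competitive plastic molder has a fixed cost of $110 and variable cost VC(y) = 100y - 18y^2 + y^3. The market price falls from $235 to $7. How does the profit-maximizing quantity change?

MC = 100 - 36y + 3y^2; the shutdown threshold is min AVC = $19 (at y = 9).
At P = $235 ≥ min AVC, set P = MC on the rising branch: y = 15.
At P = $7 < min AVC = $19, price no longer covers variable cost at any output, so the firm shuts down: y = 0.

Output falls from 15 to 0 (the firm shuts down)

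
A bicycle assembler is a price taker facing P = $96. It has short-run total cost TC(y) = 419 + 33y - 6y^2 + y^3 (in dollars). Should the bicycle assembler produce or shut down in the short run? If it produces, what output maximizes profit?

Strip out fixed cost: VC = 33y - 6y^2 + y^3. Then AVC = 33 - 6y + y^2 and MC = 33 - 12y + 3y^2.
AVC is minimized where dAVC/dy = -6 + 2y = 0, at y = 3; min AVC = 33 - 6·3 + 3^2 = $24.
Because $96 ≥ $24, revenue can cover variable cost; the firm operates.
Set P = MC: 96 = 33 - 12y + 3y^2 → -63 - 12y + 3y^2 = 0. The roots are y = -3 and y = 7; the profit-maximizing output is on the rising part of MC, so y* = 7.
Check: AVC at y = 7 is $40 ≤ P, so revenue covers variable cost.
Profit = P·y − TC = 96·7 − 699 = -$27, a loss, but smaller than the $419 fixed cost the firm would lose by shutting down.

Produce at y = 7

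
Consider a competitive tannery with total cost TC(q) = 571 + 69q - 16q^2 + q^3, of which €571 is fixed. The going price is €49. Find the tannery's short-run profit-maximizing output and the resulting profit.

AVC = 69 - 16q + q^2; min AVC = €5 at q = 8. Since P = €49 ≥ min AVC, the firm produces.
With MC = 69 - 32q + 3q^2, P = MC on the upward-sloping part at q* = 10.
TR = 49·10 = 490. TC = 571 + 90 = 661. Profit = 490 − 661 = -€171.
That loss of €171 beats the €571 the firm would lose by shutting down; producing recovers €400 of fixed cost.

Profit = -€171 at q = 10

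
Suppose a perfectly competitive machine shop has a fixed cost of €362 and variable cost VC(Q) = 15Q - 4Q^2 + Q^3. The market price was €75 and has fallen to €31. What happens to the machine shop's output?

MC = 15 - 8Q + 3Q^2; the shutdown threshold is min AVC = €11 (at Q = 2).
With P = €75 above the shutdown price, P = MC gives Q = 6.
At P = €31 ≥ min AVC, set P = MC: Q = 4. The firm stays open but cuts output.

Output falls from 6 to 4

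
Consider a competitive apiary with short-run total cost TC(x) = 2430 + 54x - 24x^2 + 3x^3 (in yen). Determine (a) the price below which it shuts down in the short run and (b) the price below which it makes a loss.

AVC = 54 - 24x + 3x^2; minimized at x = 4, giving min AVC = ¥6. That is the shutdown price.
ATC = 2430/x + 54 - 24x + 3x^2. Setting dATC/dx = −2430/x^2 − 24 + 6x = 0 gives x = 9 (since 6·9^3 − 24·9^2 = 2430).
min ATC = 2430/9 + 54 − 24·9 + 3·9^2 = ¥351. That is the break-even price.
Between these two prices the firm operates at a loss; above ¥351 it earns a profit.

Shutdown price = ¥6; break-even price = ¥351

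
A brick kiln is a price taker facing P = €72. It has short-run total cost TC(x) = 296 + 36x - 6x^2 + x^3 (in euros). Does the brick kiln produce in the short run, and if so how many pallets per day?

Produce at x = 6

Variable cost is VC = 36x - 6x^2 + x^3, so AVC = VC/x = 36 - 6x + x^2 and MC = dTC/dx = 36 - 12x + 3x^2.
AVC hits its minimum where MC = AVC, at x = 3, giving min AVC = 36 - 6·3 + 3^2 = €27.
Because €72 ≥ €27, revenue can cover variable cost; the firm operates.
P = MC gives -36 - 12x + 3x^2 = 0, with roots -2 and 6. Take the larger (rising MC): x* = 6.
Check: AVC at x = 6 is €36 ≤ P, so revenue covers variable cost.
Profit = P·x − TC = 72·6 − 512 = -€80, a loss, but smaller than the €296 fixed cost the firm would lose by shutting down.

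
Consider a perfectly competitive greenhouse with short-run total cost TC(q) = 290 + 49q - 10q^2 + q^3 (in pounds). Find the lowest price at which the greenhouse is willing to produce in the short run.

£24 per unit

Short-run supply begins at min AVC. From VC = 49q - 10q^2 + q^3, AVC = 49 - 10q + q^2.
dAVC/dq = -10 + 2q = 0 gives q = 5. min AVC = 49 - 10·5 + 5^2 = 24.
For P < £24 the firm produces nothing.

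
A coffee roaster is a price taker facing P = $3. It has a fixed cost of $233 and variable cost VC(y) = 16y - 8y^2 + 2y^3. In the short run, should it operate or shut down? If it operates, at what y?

Shut down

Variable cost is VC = 16y - 8y^2 + 2y^3, so AVC = VC/y = 16 - 8y + 2y^2 and MC = dTC/dy = 16 - 16y + 6y^2.
The AVC parabola has its vertex at y = 8/4 = 2, where AVC = 16 - 8·2 + 2·2^2 = $8.
P = $3 lies below min AVC = $8; no output level covers variable cost.
The firm minimizes its loss by shutting down and losing only its fixed cost of $233.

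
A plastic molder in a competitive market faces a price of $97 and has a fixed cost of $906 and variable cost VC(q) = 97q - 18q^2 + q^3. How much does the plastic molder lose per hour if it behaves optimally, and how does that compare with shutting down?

Profit = -$42 at q = 12

AVC = 97 - 18q + q^2 has its minimum $16 at q = 9; price $97 clears that bar, so the firm operates.
With MC = 97 - 36q + 3q^2, P = MC on the upward-sloping part at q* = 12.
TR = 97·12 = 1164. TC = 906 + 300 = 1206. Profit = 1164 − 1206 = -$42.
That loss of $42 beats the $906 the firm would lose by shutting down; producing recovers $864 of fixed cost.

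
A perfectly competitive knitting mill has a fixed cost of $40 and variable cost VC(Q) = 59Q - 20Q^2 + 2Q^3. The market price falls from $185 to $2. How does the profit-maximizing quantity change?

Output falls from 9 to 0 (the firm shuts down)

MC = 59 - 40Q + 6Q^2; the shutdown threshold is min AVC = $9 (at Q = 5).
At P = $185 ≥ min AVC, set P = MC on the rising branch: Q = 9.
At P = $2 < min AVC = $9, price no longer covers variable cost at any output, so the firm shuts down: Q = 0.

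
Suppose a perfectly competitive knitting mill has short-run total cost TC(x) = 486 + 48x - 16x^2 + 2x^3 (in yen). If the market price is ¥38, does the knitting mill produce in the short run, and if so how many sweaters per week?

Produce at x = 5

From TC, MC = TC'(x) = 48 - 32x + 6x^2 and AVC = VC/x = 48 - 16x + 2x^2.
AVC is minimized where dAVC/dx = -16 + 4x = 0, at x = 4; min AVC = 48 - 16·4 + 2·4^2 = ¥16.
Since P = ¥38 ≥ min AVC = ¥16, price covers variable cost and the firm should produce.
Set P = MC: 38 = 48 - 32x + 6x^2 → 10 - 32x + 6x^2 = 0. The roots are x = 1/3 and x = 5; the profit-maximizing output is on the rising part of MC, so x* = 5.
Check: AVC at x = 5 is ¥18 ≤ P, so revenue covers variable cost.
Profit = P·x − TC = 38·5 − 576 = -¥386, a loss, but smaller than the ¥486 fixed cost the firm would lose by shutting down.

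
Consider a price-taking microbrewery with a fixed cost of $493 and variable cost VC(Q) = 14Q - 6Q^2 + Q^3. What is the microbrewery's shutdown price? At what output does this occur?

The shutdown price is the minimum of AVC. VC = 14Q - 6Q^2 + Q^3, so AVC = 14 - 6Q + Q^2.
dAVC/dQ = -6 + 2Q = 0 gives Q = 3. min AVC = 14 - 6·3 + 3^2 = 5.
For P < $5 the firm produces nothing.

$5 per unit, at Q = 3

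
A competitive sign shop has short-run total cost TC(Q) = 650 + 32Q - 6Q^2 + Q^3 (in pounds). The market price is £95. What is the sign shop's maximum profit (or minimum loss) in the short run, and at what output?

Profit = -£258 at Q = 7

AVC = 32 - 6Q + Q^2 has its minimum £23 at Q = 3; price £95 clears that bar, so the firm operates.
MC = 32 - 12Q + 3Q^2. Setting P = MC and taking the root on the rising branch gives Q* = 7.
TR = 95·7 = 665. TC = 650 + 273 = 923. Profit = 665 − 923 = -£258.
Shutting down would mean losing the fixed cost of £650, so operating at a loss of £258 is better by £392.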